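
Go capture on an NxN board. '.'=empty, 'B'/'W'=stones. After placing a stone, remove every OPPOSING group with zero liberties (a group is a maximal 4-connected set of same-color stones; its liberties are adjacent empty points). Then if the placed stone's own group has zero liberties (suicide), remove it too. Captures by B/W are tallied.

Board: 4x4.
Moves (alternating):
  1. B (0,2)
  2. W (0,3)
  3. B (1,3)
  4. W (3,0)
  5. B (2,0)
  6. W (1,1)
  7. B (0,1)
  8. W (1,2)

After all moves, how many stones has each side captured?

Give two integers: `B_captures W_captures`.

Move 1: B@(0,2) -> caps B=0 W=0
Move 2: W@(0,3) -> caps B=0 W=0
Move 3: B@(1,3) -> caps B=1 W=0
Move 4: W@(3,0) -> caps B=1 W=0
Move 5: B@(2,0) -> caps B=1 W=0
Move 6: W@(1,1) -> caps B=1 W=0
Move 7: B@(0,1) -> caps B=1 W=0
Move 8: W@(1,2) -> caps B=1 W=0

Answer: 1 0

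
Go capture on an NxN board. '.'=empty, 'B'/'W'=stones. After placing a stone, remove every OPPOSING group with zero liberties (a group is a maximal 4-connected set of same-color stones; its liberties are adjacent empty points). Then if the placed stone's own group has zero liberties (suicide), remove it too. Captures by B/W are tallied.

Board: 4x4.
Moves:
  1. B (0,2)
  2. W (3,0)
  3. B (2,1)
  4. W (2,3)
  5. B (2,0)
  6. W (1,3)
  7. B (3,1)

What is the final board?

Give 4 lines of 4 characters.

Answer: ..B.
...W
BB.W
.B..

Derivation:
Move 1: B@(0,2) -> caps B=0 W=0
Move 2: W@(3,0) -> caps B=0 W=0
Move 3: B@(2,1) -> caps B=0 W=0
Move 4: W@(2,3) -> caps B=0 W=0
Move 5: B@(2,0) -> caps B=0 W=0
Move 6: W@(1,3) -> caps B=0 W=0
Move 7: B@(3,1) -> caps B=1 W=0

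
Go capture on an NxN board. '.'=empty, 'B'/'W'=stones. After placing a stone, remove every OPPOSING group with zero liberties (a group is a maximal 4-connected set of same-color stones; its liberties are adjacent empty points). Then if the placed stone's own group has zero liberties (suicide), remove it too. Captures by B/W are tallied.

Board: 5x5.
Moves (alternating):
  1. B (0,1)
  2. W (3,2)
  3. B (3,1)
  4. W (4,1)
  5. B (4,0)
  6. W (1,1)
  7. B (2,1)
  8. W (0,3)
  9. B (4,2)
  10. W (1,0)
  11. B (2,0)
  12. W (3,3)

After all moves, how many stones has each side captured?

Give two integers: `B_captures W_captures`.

Move 1: B@(0,1) -> caps B=0 W=0
Move 2: W@(3,2) -> caps B=0 W=0
Move 3: B@(3,1) -> caps B=0 W=0
Move 4: W@(4,1) -> caps B=0 W=0
Move 5: B@(4,0) -> caps B=0 W=0
Move 6: W@(1,1) -> caps B=0 W=0
Move 7: B@(2,1) -> caps B=0 W=0
Move 8: W@(0,3) -> caps B=0 W=0
Move 9: B@(4,2) -> caps B=1 W=0
Move 10: W@(1,0) -> caps B=1 W=0
Move 11: B@(2,0) -> caps B=1 W=0
Move 12: W@(3,3) -> caps B=1 W=0

Answer: 1 0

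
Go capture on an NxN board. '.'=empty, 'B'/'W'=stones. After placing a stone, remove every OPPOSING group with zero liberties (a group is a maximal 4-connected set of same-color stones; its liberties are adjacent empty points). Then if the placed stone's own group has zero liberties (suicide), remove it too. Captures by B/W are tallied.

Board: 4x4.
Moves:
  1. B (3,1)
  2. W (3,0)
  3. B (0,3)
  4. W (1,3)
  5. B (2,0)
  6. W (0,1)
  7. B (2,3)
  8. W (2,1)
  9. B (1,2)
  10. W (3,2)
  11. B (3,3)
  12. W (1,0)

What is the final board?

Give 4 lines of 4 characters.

Move 1: B@(3,1) -> caps B=0 W=0
Move 2: W@(3,0) -> caps B=0 W=0
Move 3: B@(0,3) -> caps B=0 W=0
Move 4: W@(1,3) -> caps B=0 W=0
Move 5: B@(2,0) -> caps B=1 W=0
Move 6: W@(0,1) -> caps B=1 W=0
Move 7: B@(2,3) -> caps B=1 W=0
Move 8: W@(2,1) -> caps B=1 W=0
Move 9: B@(1,2) -> caps B=2 W=0
Move 10: W@(3,2) -> caps B=2 W=0
Move 11: B@(3,3) -> caps B=2 W=0
Move 12: W@(1,0) -> caps B=2 W=0

Answer: .W.B
W.B.
BW.B
.BWB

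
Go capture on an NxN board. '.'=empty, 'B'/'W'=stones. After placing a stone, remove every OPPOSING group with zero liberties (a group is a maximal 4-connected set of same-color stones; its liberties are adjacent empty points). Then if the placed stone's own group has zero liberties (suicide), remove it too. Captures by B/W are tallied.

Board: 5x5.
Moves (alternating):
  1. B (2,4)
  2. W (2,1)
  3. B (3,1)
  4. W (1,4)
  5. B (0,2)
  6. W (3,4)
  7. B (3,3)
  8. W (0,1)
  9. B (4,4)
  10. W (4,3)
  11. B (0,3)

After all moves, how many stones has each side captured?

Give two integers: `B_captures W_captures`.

Answer: 1 0

Derivation:
Move 1: B@(2,4) -> caps B=0 W=0
Move 2: W@(2,1) -> caps B=0 W=0
Move 3: B@(3,1) -> caps B=0 W=0
Move 4: W@(1,4) -> caps B=0 W=0
Move 5: B@(0,2) -> caps B=0 W=0
Move 6: W@(3,4) -> caps B=0 W=0
Move 7: B@(3,3) -> caps B=0 W=0
Move 8: W@(0,1) -> caps B=0 W=0
Move 9: B@(4,4) -> caps B=1 W=0
Move 10: W@(4,3) -> caps B=1 W=0
Move 11: B@(0,3) -> caps B=1 W=0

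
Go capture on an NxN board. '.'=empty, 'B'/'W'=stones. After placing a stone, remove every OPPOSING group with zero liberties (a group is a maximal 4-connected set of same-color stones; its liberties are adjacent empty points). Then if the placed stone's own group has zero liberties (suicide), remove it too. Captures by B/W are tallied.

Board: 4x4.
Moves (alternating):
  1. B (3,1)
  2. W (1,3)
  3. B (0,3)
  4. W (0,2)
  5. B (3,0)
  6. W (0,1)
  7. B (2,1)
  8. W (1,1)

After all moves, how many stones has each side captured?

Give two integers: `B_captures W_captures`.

Answer: 0 1

Derivation:
Move 1: B@(3,1) -> caps B=0 W=0
Move 2: W@(1,3) -> caps B=0 W=0
Move 3: B@(0,3) -> caps B=0 W=0
Move 4: W@(0,2) -> caps B=0 W=1
Move 5: B@(3,0) -> caps B=0 W=1
Move 6: W@(0,1) -> caps B=0 W=1
Move 7: B@(2,1) -> caps B=0 W=1
Move 8: W@(1,1) -> caps B=0 W=1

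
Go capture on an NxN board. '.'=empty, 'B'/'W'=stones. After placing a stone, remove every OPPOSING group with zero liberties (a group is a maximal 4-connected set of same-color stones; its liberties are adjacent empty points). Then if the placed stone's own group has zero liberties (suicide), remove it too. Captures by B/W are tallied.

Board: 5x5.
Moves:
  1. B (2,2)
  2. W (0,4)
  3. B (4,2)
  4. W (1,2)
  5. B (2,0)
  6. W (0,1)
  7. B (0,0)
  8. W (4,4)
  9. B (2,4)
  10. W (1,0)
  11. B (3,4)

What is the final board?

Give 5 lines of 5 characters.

Move 1: B@(2,2) -> caps B=0 W=0
Move 2: W@(0,4) -> caps B=0 W=0
Move 3: B@(4,2) -> caps B=0 W=0
Move 4: W@(1,2) -> caps B=0 W=0
Move 5: B@(2,0) -> caps B=0 W=0
Move 6: W@(0,1) -> caps B=0 W=0
Move 7: B@(0,0) -> caps B=0 W=0
Move 8: W@(4,4) -> caps B=0 W=0
Move 9: B@(2,4) -> caps B=0 W=0
Move 10: W@(1,0) -> caps B=0 W=1
Move 11: B@(3,4) -> caps B=0 W=1

Answer: .W..W
W.W..
B.B.B
....B
..B.W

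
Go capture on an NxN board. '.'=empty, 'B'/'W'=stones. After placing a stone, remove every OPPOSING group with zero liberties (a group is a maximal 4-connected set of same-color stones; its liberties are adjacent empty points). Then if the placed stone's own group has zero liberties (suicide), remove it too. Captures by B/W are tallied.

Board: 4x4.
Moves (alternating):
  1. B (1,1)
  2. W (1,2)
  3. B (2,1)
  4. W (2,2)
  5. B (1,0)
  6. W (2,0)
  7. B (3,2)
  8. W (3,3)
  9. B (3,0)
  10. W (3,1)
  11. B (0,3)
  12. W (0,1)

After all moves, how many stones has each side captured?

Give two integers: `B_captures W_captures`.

Answer: 1 1

Derivation:
Move 1: B@(1,1) -> caps B=0 W=0
Move 2: W@(1,2) -> caps B=0 W=0
Move 3: B@(2,1) -> caps B=0 W=0
Move 4: W@(2,2) -> caps B=0 W=0
Move 5: B@(1,0) -> caps B=0 W=0
Move 6: W@(2,0) -> caps B=0 W=0
Move 7: B@(3,2) -> caps B=0 W=0
Move 8: W@(3,3) -> caps B=0 W=0
Move 9: B@(3,0) -> caps B=1 W=0
Move 10: W@(3,1) -> caps B=1 W=1
Move 11: B@(0,3) -> caps B=1 W=1
Move 12: W@(0,1) -> caps B=1 W=1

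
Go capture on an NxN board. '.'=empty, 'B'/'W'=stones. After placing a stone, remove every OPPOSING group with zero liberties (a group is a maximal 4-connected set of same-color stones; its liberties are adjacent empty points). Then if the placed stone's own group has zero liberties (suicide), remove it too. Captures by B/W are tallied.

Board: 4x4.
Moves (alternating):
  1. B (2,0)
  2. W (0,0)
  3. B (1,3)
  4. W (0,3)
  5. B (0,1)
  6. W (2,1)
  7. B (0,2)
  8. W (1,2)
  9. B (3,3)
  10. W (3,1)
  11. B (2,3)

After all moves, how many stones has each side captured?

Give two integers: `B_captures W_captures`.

Answer: 1 0

Derivation:
Move 1: B@(2,0) -> caps B=0 W=0
Move 2: W@(0,0) -> caps B=0 W=0
Move 3: B@(1,3) -> caps B=0 W=0
Move 4: W@(0,3) -> caps B=0 W=0
Move 5: B@(0,1) -> caps B=0 W=0
Move 6: W@(2,1) -> caps B=0 W=0
Move 7: B@(0,2) -> caps B=1 W=0
Move 8: W@(1,2) -> caps B=1 W=0
Move 9: B@(3,3) -> caps B=1 W=0
Move 10: W@(3,1) -> caps B=1 W=0
Move 11: B@(2,3) -> caps B=1 W=0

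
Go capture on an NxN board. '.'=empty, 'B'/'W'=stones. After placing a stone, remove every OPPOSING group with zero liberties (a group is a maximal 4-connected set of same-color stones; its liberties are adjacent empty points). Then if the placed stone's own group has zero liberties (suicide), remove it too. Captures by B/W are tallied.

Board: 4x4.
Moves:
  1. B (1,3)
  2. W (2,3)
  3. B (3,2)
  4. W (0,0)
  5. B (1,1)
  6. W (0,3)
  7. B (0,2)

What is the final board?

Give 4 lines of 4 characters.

Answer: W.B.
.B.B
...W
..B.

Derivation:
Move 1: B@(1,3) -> caps B=0 W=0
Move 2: W@(2,3) -> caps B=0 W=0
Move 3: B@(3,2) -> caps B=0 W=0
Move 4: W@(0,0) -> caps B=0 W=0
Move 5: B@(1,1) -> caps B=0 W=0
Move 6: W@(0,3) -> caps B=0 W=0
Move 7: B@(0,2) -> caps B=1 W=0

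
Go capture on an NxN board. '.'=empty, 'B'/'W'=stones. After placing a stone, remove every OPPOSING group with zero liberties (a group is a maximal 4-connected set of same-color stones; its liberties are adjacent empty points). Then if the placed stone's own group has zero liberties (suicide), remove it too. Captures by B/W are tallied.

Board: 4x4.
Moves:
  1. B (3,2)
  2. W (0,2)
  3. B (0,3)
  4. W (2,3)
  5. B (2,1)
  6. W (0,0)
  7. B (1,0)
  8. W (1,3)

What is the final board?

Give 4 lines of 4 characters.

Answer: W.W.
B..W
.B.W
..B.

Derivation:
Move 1: B@(3,2) -> caps B=0 W=0
Move 2: W@(0,2) -> caps B=0 W=0
Move 3: B@(0,3) -> caps B=0 W=0
Move 4: W@(2,3) -> caps B=0 W=0
Move 5: B@(2,1) -> caps B=0 W=0
Move 6: W@(0,0) -> caps B=0 W=0
Move 7: B@(1,0) -> caps B=0 W=0
Move 8: W@(1,3) -> caps B=0 W=1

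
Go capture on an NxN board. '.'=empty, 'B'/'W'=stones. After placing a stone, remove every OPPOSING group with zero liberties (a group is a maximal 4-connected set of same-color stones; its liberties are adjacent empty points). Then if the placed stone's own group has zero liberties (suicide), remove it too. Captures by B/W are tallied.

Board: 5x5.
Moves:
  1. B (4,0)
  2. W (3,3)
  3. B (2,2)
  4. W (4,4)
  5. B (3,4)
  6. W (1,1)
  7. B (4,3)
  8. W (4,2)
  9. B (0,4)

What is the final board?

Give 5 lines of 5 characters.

Move 1: B@(4,0) -> caps B=0 W=0
Move 2: W@(3,3) -> caps B=0 W=0
Move 3: B@(2,2) -> caps B=0 W=0
Move 4: W@(4,4) -> caps B=0 W=0
Move 5: B@(3,4) -> caps B=0 W=0
Move 6: W@(1,1) -> caps B=0 W=0
Move 7: B@(4,3) -> caps B=1 W=0
Move 8: W@(4,2) -> caps B=1 W=0
Move 9: B@(0,4) -> caps B=1 W=0

Answer: ....B
.W...
..B..
...WB
B.WB.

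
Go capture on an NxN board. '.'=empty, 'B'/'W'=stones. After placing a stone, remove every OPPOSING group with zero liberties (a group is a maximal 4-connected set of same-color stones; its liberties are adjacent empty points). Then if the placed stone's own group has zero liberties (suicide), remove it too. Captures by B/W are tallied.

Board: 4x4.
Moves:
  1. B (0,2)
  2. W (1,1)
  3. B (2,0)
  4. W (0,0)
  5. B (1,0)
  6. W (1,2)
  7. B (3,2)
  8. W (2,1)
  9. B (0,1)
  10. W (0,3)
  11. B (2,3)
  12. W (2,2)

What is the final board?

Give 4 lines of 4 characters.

Answer: .BBW
BWW.
BWWB
..B.

Derivation:
Move 1: B@(0,2) -> caps B=0 W=0
Move 2: W@(1,1) -> caps B=0 W=0
Move 3: B@(2,0) -> caps B=0 W=0
Move 4: W@(0,0) -> caps B=0 W=0
Move 5: B@(1,0) -> caps B=0 W=0
Move 6: W@(1,2) -> caps B=0 W=0
Move 7: B@(3,2) -> caps B=0 W=0
Move 8: W@(2,1) -> caps B=0 W=0
Move 9: B@(0,1) -> caps B=1 W=0
Move 10: W@(0,3) -> caps B=1 W=0
Move 11: B@(2,3) -> caps B=1 W=0
Move 12: W@(2,2) -> caps B=1 W=0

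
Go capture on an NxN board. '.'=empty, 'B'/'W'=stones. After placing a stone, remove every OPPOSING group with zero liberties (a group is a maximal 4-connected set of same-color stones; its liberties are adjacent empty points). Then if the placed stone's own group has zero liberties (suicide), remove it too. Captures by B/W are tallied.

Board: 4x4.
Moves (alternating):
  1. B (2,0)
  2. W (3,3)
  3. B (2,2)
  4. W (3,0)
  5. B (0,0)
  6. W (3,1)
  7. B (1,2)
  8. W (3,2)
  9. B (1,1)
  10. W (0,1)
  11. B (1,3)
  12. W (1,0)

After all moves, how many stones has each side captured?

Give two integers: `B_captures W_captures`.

Move 1: B@(2,0) -> caps B=0 W=0
Move 2: W@(3,3) -> caps B=0 W=0
Move 3: B@(2,2) -> caps B=0 W=0
Move 4: W@(3,0) -> caps B=0 W=0
Move 5: B@(0,0) -> caps B=0 W=0
Move 6: W@(3,1) -> caps B=0 W=0
Move 7: B@(1,2) -> caps B=0 W=0
Move 8: W@(3,2) -> caps B=0 W=0
Move 9: B@(1,1) -> caps B=0 W=0
Move 10: W@(0,1) -> caps B=0 W=0
Move 11: B@(1,3) -> caps B=0 W=0
Move 12: W@(1,0) -> caps B=0 W=1

Answer: 0 1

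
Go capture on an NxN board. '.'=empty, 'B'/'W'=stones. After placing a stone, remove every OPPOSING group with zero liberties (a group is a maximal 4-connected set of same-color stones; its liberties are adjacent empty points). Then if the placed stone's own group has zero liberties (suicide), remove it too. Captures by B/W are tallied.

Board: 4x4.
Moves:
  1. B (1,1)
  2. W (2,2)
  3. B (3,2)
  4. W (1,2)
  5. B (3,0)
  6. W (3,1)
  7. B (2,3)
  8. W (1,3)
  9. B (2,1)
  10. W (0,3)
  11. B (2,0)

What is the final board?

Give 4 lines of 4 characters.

Move 1: B@(1,1) -> caps B=0 W=0
Move 2: W@(2,2) -> caps B=0 W=0
Move 3: B@(3,2) -> caps B=0 W=0
Move 4: W@(1,2) -> caps B=0 W=0
Move 5: B@(3,0) -> caps B=0 W=0
Move 6: W@(3,1) -> caps B=0 W=0
Move 7: B@(2,3) -> caps B=0 W=0
Move 8: W@(1,3) -> caps B=0 W=0
Move 9: B@(2,1) -> caps B=1 W=0
Move 10: W@(0,3) -> caps B=1 W=0
Move 11: B@(2,0) -> caps B=1 W=0

Answer: ...W
.BWW
BBWB
B.B.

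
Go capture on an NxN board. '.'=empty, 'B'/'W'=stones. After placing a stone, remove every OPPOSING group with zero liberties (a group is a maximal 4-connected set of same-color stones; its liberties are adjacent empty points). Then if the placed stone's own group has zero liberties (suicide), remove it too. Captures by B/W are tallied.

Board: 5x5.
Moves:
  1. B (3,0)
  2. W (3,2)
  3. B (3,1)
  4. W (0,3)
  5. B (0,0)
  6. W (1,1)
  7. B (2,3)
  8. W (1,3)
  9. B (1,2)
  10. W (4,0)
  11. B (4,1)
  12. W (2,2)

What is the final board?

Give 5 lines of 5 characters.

Answer: B..W.
.WBW.
..WB.
BBW..
.B...

Derivation:
Move 1: B@(3,0) -> caps B=0 W=0
Move 2: W@(3,2) -> caps B=0 W=0
Move 3: B@(3,1) -> caps B=0 W=0
Move 4: W@(0,3) -> caps B=0 W=0
Move 5: B@(0,0) -> caps B=0 W=0
Move 6: W@(1,1) -> caps B=0 W=0
Move 7: B@(2,3) -> caps B=0 W=0
Move 8: W@(1,3) -> caps B=0 W=0
Move 9: B@(1,2) -> caps B=0 W=0
Move 10: W@(4,0) -> caps B=0 W=0
Move 11: B@(4,1) -> caps B=1 W=0
Move 12: W@(2,2) -> caps B=1 W=0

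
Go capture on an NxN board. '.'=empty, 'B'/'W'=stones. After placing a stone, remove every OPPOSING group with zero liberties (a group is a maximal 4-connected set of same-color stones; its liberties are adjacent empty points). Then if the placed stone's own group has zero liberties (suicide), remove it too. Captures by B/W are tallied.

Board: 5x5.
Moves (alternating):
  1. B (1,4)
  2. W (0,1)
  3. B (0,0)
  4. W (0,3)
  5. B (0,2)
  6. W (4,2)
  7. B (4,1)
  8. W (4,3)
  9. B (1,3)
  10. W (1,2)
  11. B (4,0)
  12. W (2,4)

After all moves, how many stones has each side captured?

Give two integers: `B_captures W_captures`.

Answer: 0 1

Derivation:
Move 1: B@(1,4) -> caps B=0 W=0
Move 2: W@(0,1) -> caps B=0 W=0
Move 3: B@(0,0) -> caps B=0 W=0
Move 4: W@(0,3) -> caps B=0 W=0
Move 5: B@(0,2) -> caps B=0 W=0
Move 6: W@(4,2) -> caps B=0 W=0
Move 7: B@(4,1) -> caps B=0 W=0
Move 8: W@(4,3) -> caps B=0 W=0
Move 9: B@(1,3) -> caps B=0 W=0
Move 10: W@(1,2) -> caps B=0 W=1
Move 11: B@(4,0) -> caps B=0 W=1
Move 12: W@(2,4) -> caps B=0 W=1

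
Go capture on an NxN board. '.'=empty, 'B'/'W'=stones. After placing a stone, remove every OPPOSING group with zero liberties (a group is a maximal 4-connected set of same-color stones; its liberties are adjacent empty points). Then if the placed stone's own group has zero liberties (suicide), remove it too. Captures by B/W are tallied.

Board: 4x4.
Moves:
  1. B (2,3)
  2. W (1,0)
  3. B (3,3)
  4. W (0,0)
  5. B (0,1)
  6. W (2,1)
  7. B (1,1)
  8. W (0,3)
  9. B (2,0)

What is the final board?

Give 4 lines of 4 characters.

Answer: .B.W
.B..
BW.B
...B

Derivation:
Move 1: B@(2,3) -> caps B=0 W=0
Move 2: W@(1,0) -> caps B=0 W=0
Move 3: B@(3,3) -> caps B=0 W=0
Move 4: W@(0,0) -> caps B=0 W=0
Move 5: B@(0,1) -> caps B=0 W=0
Move 6: W@(2,1) -> caps B=0 W=0
Move 7: B@(1,1) -> caps B=0 W=0
Move 8: W@(0,3) -> caps B=0 W=0
Move 9: B@(2,0) -> caps B=2 W=0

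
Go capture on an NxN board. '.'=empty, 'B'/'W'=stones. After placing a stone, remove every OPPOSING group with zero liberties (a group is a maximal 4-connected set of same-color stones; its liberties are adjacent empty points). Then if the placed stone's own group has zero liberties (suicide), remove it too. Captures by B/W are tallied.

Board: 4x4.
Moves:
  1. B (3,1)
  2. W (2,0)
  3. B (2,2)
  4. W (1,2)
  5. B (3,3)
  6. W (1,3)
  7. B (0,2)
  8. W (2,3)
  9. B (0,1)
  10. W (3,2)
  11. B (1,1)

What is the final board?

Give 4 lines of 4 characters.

Answer: .BB.
.BWW
W.BW
.BW.

Derivation:
Move 1: B@(3,1) -> caps B=0 W=0
Move 2: W@(2,0) -> caps B=0 W=0
Move 3: B@(2,2) -> caps B=0 W=0
Move 4: W@(1,2) -> caps B=0 W=0
Move 5: B@(3,3) -> caps B=0 W=0
Move 6: W@(1,3) -> caps B=0 W=0
Move 7: B@(0,2) -> caps B=0 W=0
Move 8: W@(2,3) -> caps B=0 W=0
Move 9: B@(0,1) -> caps B=0 W=0
Move 10: W@(3,2) -> caps B=0 W=1
Move 11: B@(1,1) -> caps B=0 W=1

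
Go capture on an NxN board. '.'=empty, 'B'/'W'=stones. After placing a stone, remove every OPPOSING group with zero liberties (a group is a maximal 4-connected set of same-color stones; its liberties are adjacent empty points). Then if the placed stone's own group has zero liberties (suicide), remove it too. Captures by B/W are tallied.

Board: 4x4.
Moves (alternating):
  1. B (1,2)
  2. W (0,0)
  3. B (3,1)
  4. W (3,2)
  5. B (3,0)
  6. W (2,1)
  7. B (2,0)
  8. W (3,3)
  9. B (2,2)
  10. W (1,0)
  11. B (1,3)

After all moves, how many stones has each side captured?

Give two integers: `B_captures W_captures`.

Move 1: B@(1,2) -> caps B=0 W=0
Move 2: W@(0,0) -> caps B=0 W=0
Move 3: B@(3,1) -> caps B=0 W=0
Move 4: W@(3,2) -> caps B=0 W=0
Move 5: B@(3,0) -> caps B=0 W=0
Move 6: W@(2,1) -> caps B=0 W=0
Move 7: B@(2,0) -> caps B=0 W=0
Move 8: W@(3,3) -> caps B=0 W=0
Move 9: B@(2,2) -> caps B=0 W=0
Move 10: W@(1,0) -> caps B=0 W=3
Move 11: B@(1,3) -> caps B=0 W=3

Answer: 0 3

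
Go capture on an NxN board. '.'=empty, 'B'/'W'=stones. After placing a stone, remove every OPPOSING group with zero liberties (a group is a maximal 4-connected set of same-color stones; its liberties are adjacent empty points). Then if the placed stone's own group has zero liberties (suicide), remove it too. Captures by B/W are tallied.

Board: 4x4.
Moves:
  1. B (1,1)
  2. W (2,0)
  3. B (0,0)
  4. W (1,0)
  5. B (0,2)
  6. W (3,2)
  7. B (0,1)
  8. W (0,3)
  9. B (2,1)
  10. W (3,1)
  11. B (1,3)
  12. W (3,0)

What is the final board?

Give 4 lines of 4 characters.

Move 1: B@(1,1) -> caps B=0 W=0
Move 2: W@(2,0) -> caps B=0 W=0
Move 3: B@(0,0) -> caps B=0 W=0
Move 4: W@(1,0) -> caps B=0 W=0
Move 5: B@(0,2) -> caps B=0 W=0
Move 6: W@(3,2) -> caps B=0 W=0
Move 7: B@(0,1) -> caps B=0 W=0
Move 8: W@(0,3) -> caps B=0 W=0
Move 9: B@(2,1) -> caps B=0 W=0
Move 10: W@(3,1) -> caps B=0 W=0
Move 11: B@(1,3) -> caps B=1 W=0
Move 12: W@(3,0) -> caps B=1 W=0

Answer: BBB.
WB.B
WB..
WWW.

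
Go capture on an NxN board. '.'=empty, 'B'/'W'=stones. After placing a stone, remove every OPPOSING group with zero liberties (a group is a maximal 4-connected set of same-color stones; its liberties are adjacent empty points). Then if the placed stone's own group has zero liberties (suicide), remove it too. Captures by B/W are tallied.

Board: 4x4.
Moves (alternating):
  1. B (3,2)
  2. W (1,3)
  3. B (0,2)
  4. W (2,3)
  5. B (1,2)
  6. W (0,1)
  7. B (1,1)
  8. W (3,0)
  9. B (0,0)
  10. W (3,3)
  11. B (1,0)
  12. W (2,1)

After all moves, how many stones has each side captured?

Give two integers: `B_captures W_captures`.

Answer: 1 0

Derivation:
Move 1: B@(3,2) -> caps B=0 W=0
Move 2: W@(1,3) -> caps B=0 W=0
Move 3: B@(0,2) -> caps B=0 W=0
Move 4: W@(2,3) -> caps B=0 W=0
Move 5: B@(1,2) -> caps B=0 W=0
Move 6: W@(0,1) -> caps B=0 W=0
Move 7: B@(1,1) -> caps B=0 W=0
Move 8: W@(3,0) -> caps B=0 W=0
Move 9: B@(0,0) -> caps B=1 W=0
Move 10: W@(3,3) -> caps B=1 W=0
Move 11: B@(1,0) -> caps B=1 W=0
Move 12: W@(2,1) -> caps B=1 W=0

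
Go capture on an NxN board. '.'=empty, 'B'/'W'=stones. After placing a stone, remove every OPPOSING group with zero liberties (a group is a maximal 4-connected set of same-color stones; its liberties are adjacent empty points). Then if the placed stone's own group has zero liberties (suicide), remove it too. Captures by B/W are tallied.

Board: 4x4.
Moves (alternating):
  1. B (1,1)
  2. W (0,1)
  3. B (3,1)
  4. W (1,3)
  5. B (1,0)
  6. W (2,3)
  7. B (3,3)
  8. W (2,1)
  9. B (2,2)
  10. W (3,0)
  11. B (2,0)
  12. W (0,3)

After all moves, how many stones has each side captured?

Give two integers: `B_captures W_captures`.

Move 1: B@(1,1) -> caps B=0 W=0
Move 2: W@(0,1) -> caps B=0 W=0
Move 3: B@(3,1) -> caps B=0 W=0
Move 4: W@(1,3) -> caps B=0 W=0
Move 5: B@(1,0) -> caps B=0 W=0
Move 6: W@(2,3) -> caps B=0 W=0
Move 7: B@(3,3) -> caps B=0 W=0
Move 8: W@(2,1) -> caps B=0 W=0
Move 9: B@(2,2) -> caps B=0 W=0
Move 10: W@(3,0) -> caps B=0 W=0
Move 11: B@(2,0) -> caps B=2 W=0
Move 12: W@(0,3) -> caps B=2 W=0

Answer: 2 0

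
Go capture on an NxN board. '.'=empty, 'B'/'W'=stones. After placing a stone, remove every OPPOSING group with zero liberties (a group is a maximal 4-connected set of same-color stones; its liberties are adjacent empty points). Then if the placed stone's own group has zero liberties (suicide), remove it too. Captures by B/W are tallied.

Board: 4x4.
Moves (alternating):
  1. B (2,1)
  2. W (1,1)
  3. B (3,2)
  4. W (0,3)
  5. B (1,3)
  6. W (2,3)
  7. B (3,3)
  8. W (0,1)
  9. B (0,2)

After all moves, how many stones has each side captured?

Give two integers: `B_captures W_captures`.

Answer: 1 0

Derivation:
Move 1: B@(2,1) -> caps B=0 W=0
Move 2: W@(1,1) -> caps B=0 W=0
Move 3: B@(3,2) -> caps B=0 W=0
Move 4: W@(0,3) -> caps B=0 W=0
Move 5: B@(1,3) -> caps B=0 W=0
Move 6: W@(2,3) -> caps B=0 W=0
Move 7: B@(3,3) -> caps B=0 W=0
Move 8: W@(0,1) -> caps B=0 W=0
Move 9: B@(0,2) -> caps B=1 W=0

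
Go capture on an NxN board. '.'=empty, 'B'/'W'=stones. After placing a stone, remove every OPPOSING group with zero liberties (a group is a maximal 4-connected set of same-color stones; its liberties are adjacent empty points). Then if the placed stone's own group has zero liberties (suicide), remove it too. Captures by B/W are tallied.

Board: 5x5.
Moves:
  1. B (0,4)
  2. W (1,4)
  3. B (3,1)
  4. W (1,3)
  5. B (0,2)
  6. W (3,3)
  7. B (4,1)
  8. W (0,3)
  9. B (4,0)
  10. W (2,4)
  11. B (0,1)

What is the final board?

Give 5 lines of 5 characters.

Move 1: B@(0,4) -> caps B=0 W=0
Move 2: W@(1,4) -> caps B=0 W=0
Move 3: B@(3,1) -> caps B=0 W=0
Move 4: W@(1,3) -> caps B=0 W=0
Move 5: B@(0,2) -> caps B=0 W=0
Move 6: W@(3,3) -> caps B=0 W=0
Move 7: B@(4,1) -> caps B=0 W=0
Move 8: W@(0,3) -> caps B=0 W=1
Move 9: B@(4,0) -> caps B=0 W=1
Move 10: W@(2,4) -> caps B=0 W=1
Move 11: B@(0,1) -> caps B=0 W=1

Answer: .BBW.
...WW
....W
.B.W.
BB...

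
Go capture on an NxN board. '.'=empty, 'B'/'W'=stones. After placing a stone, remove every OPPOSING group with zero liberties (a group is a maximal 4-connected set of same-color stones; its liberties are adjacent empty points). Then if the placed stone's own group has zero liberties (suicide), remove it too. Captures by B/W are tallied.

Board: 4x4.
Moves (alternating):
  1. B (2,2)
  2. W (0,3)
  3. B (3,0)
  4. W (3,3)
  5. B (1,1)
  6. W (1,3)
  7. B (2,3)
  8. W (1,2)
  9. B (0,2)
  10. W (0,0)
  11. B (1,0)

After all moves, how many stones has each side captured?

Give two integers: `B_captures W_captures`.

Move 1: B@(2,2) -> caps B=0 W=0
Move 2: W@(0,3) -> caps B=0 W=0
Move 3: B@(3,0) -> caps B=0 W=0
Move 4: W@(3,3) -> caps B=0 W=0
Move 5: B@(1,1) -> caps B=0 W=0
Move 6: W@(1,3) -> caps B=0 W=0
Move 7: B@(2,3) -> caps B=0 W=0
Move 8: W@(1,2) -> caps B=0 W=0
Move 9: B@(0,2) -> caps B=3 W=0
Move 10: W@(0,0) -> caps B=3 W=0
Move 11: B@(1,0) -> caps B=3 W=0

Answer: 3 0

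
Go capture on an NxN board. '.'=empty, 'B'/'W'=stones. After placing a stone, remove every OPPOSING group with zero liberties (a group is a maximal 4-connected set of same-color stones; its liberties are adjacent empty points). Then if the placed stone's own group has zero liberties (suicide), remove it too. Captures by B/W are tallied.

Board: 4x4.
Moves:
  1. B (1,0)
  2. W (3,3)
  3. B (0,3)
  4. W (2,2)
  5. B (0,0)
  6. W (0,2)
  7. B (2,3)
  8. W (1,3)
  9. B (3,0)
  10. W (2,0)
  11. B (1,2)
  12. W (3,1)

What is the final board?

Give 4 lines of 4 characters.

Move 1: B@(1,0) -> caps B=0 W=0
Move 2: W@(3,3) -> caps B=0 W=0
Move 3: B@(0,3) -> caps B=0 W=0
Move 4: W@(2,2) -> caps B=0 W=0
Move 5: B@(0,0) -> caps B=0 W=0
Move 6: W@(0,2) -> caps B=0 W=0
Move 7: B@(2,3) -> caps B=0 W=0
Move 8: W@(1,3) -> caps B=0 W=2
Move 9: B@(3,0) -> caps B=0 W=2
Move 10: W@(2,0) -> caps B=0 W=2
Move 11: B@(1,2) -> caps B=0 W=2
Move 12: W@(3,1) -> caps B=0 W=3

Answer: B.W.
B.BW
W.W.
.W.W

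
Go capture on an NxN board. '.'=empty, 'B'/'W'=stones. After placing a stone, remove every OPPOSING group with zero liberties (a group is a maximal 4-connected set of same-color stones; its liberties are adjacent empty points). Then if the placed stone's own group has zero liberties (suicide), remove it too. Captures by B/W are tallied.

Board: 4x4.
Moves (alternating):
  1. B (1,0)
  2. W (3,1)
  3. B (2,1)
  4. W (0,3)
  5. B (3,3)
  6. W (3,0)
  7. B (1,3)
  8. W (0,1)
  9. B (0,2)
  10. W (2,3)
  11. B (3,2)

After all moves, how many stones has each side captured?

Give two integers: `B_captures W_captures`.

Move 1: B@(1,0) -> caps B=0 W=0
Move 2: W@(3,1) -> caps B=0 W=0
Move 3: B@(2,1) -> caps B=0 W=0
Move 4: W@(0,3) -> caps B=0 W=0
Move 5: B@(3,3) -> caps B=0 W=0
Move 6: W@(3,0) -> caps B=0 W=0
Move 7: B@(1,3) -> caps B=0 W=0
Move 8: W@(0,1) -> caps B=0 W=0
Move 9: B@(0,2) -> caps B=1 W=0
Move 10: W@(2,3) -> caps B=1 W=0
Move 11: B@(3,2) -> caps B=1 W=0

Answer: 1 0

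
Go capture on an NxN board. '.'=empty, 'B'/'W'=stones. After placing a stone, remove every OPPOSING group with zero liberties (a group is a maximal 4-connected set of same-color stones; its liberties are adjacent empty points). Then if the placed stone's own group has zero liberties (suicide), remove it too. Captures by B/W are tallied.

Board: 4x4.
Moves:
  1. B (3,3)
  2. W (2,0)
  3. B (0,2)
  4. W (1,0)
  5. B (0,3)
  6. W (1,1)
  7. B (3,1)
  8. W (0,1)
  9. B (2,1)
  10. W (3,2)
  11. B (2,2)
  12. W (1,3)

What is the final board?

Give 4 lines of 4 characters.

Answer: .WBB
WW.W
WBB.
.B.B

Derivation:
Move 1: B@(3,3) -> caps B=0 W=0
Move 2: W@(2,0) -> caps B=0 W=0
Move 3: B@(0,2) -> caps B=0 W=0
Move 4: W@(1,0) -> caps B=0 W=0
Move 5: B@(0,3) -> caps B=0 W=0
Move 6: W@(1,1) -> caps B=0 W=0
Move 7: B@(3,1) -> caps B=0 W=0
Move 8: W@(0,1) -> caps B=0 W=0
Move 9: B@(2,1) -> caps B=0 W=0
Move 10: W@(3,2) -> caps B=0 W=0
Move 11: B@(2,2) -> caps B=1 W=0
Move 12: W@(1,3) -> caps B=1 W=0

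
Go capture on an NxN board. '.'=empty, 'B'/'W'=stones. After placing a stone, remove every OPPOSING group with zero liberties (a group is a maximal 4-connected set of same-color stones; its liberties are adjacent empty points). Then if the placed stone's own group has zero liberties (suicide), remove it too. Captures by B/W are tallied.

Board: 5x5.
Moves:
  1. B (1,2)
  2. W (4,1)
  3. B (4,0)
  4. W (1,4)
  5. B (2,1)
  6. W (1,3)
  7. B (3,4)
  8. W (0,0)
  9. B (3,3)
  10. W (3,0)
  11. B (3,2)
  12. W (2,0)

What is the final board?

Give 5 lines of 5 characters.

Answer: W....
..BWW
WB...
W.BBB
.W...

Derivation:
Move 1: B@(1,2) -> caps B=0 W=0
Move 2: W@(4,1) -> caps B=0 W=0
Move 3: B@(4,0) -> caps B=0 W=0
Move 4: W@(1,4) -> caps B=0 W=0
Move 5: B@(2,1) -> caps B=0 W=0
Move 6: W@(1,3) -> caps B=0 W=0
Move 7: B@(3,4) -> caps B=0 W=0
Move 8: W@(0,0) -> caps B=0 W=0
Move 9: B@(3,3) -> caps B=0 W=0
Move 10: W@(3,0) -> caps B=0 W=1
Move 11: B@(3,2) -> caps B=0 W=1
Move 12: W@(2,0) -> caps B=0 W=1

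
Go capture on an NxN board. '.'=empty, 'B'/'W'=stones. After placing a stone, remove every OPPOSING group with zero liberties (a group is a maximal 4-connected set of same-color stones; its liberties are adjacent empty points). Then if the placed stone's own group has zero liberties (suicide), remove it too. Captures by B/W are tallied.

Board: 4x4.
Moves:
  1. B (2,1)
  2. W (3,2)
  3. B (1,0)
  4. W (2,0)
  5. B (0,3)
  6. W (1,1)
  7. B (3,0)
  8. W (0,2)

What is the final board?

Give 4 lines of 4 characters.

Move 1: B@(2,1) -> caps B=0 W=0
Move 2: W@(3,2) -> caps B=0 W=0
Move 3: B@(1,0) -> caps B=0 W=0
Move 4: W@(2,0) -> caps B=0 W=0
Move 5: B@(0,3) -> caps B=0 W=0
Move 6: W@(1,1) -> caps B=0 W=0
Move 7: B@(3,0) -> caps B=1 W=0
Move 8: W@(0,2) -> caps B=1 W=0

Answer: ..WB
BW..
.B..
B.W.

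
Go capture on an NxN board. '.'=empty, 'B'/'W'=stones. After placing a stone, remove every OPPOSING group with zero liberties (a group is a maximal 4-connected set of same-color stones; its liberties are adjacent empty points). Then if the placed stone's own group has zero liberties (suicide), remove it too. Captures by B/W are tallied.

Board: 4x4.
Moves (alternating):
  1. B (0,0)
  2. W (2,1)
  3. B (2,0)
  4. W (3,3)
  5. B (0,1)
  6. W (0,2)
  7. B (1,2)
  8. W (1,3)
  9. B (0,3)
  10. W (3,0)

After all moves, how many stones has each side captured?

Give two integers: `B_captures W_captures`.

Answer: 1 0

Derivation:
Move 1: B@(0,0) -> caps B=0 W=0
Move 2: W@(2,1) -> caps B=0 W=0
Move 3: B@(2,0) -> caps B=0 W=0
Move 4: W@(3,3) -> caps B=0 W=0
Move 5: B@(0,1) -> caps B=0 W=0
Move 6: W@(0,2) -> caps B=0 W=0
Move 7: B@(1,2) -> caps B=0 W=0
Move 8: W@(1,3) -> caps B=0 W=0
Move 9: B@(0,3) -> caps B=1 W=0
Move 10: W@(3,0) -> caps B=1 W=0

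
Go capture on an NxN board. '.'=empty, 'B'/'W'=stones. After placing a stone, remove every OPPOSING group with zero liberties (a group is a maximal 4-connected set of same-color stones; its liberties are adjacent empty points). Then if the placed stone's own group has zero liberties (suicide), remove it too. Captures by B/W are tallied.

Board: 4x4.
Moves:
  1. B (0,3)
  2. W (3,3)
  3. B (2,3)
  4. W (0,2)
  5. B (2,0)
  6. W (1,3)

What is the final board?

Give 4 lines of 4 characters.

Answer: ..W.
...W
B..B
...W

Derivation:
Move 1: B@(0,3) -> caps B=0 W=0
Move 2: W@(3,3) -> caps B=0 W=0
Move 3: B@(2,3) -> caps B=0 W=0
Move 4: W@(0,2) -> caps B=0 W=0
Move 5: B@(2,0) -> caps B=0 W=0
Move 6: W@(1,3) -> caps B=0 W=1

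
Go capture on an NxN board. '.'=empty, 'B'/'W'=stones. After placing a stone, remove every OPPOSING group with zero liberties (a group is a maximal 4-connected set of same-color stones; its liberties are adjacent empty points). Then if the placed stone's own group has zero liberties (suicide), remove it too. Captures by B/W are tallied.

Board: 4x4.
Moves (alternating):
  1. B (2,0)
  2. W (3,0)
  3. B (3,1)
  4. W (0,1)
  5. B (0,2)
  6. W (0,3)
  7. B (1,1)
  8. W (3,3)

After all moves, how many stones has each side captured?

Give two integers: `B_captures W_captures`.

Answer: 1 0

Derivation:
Move 1: B@(2,0) -> caps B=0 W=0
Move 2: W@(3,0) -> caps B=0 W=0
Move 3: B@(3,1) -> caps B=1 W=0
Move 4: W@(0,1) -> caps B=1 W=0
Move 5: B@(0,2) -> caps B=1 W=0
Move 6: W@(0,3) -> caps B=1 W=0
Move 7: B@(1,1) -> caps B=1 W=0
Move 8: W@(3,3) -> caps B=1 W=0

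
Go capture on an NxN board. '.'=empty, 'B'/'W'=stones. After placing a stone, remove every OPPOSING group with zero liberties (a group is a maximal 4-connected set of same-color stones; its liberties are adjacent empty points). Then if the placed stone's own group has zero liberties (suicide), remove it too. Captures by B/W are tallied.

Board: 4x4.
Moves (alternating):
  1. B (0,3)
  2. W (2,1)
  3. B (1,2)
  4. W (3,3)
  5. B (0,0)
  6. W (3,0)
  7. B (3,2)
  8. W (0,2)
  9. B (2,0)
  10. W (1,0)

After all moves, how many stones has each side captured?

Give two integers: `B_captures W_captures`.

Move 1: B@(0,3) -> caps B=0 W=0
Move 2: W@(2,1) -> caps B=0 W=0
Move 3: B@(1,2) -> caps B=0 W=0
Move 4: W@(3,3) -> caps B=0 W=0
Move 5: B@(0,0) -> caps B=0 W=0
Move 6: W@(3,0) -> caps B=0 W=0
Move 7: B@(3,2) -> caps B=0 W=0
Move 8: W@(0,2) -> caps B=0 W=0
Move 9: B@(2,0) -> caps B=0 W=0
Move 10: W@(1,0) -> caps B=0 W=1

Answer: 0 1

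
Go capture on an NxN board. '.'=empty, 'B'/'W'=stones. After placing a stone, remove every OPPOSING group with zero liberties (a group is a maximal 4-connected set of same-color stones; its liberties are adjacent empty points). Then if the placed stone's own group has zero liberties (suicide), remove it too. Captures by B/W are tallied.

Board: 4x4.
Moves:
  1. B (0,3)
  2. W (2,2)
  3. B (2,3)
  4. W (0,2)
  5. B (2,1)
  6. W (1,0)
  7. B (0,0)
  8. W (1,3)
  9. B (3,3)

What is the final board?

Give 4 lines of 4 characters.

Move 1: B@(0,3) -> caps B=0 W=0
Move 2: W@(2,2) -> caps B=0 W=0
Move 3: B@(2,3) -> caps B=0 W=0
Move 4: W@(0,2) -> caps B=0 W=0
Move 5: B@(2,1) -> caps B=0 W=0
Move 6: W@(1,0) -> caps B=0 W=0
Move 7: B@(0,0) -> caps B=0 W=0
Move 8: W@(1,3) -> caps B=0 W=1
Move 9: B@(3,3) -> caps B=0 W=1

Answer: B.W.
W..W
.BWB
...B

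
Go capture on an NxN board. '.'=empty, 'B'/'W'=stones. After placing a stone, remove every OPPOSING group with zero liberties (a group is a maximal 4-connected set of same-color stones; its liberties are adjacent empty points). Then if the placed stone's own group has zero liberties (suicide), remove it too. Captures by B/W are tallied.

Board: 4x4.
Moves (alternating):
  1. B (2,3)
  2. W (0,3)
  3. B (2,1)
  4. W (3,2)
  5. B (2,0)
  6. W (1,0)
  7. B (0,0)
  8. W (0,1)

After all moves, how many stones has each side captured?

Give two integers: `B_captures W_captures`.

Answer: 0 1

Derivation:
Move 1: B@(2,3) -> caps B=0 W=0
Move 2: W@(0,3) -> caps B=0 W=0
Move 3: B@(2,1) -> caps B=0 W=0
Move 4: W@(3,2) -> caps B=0 W=0
Move 5: B@(2,0) -> caps B=0 W=0
Move 6: W@(1,0) -> caps B=0 W=0
Move 7: B@(0,0) -> caps B=0 W=0
Move 8: W@(0,1) -> caps B=0 W=1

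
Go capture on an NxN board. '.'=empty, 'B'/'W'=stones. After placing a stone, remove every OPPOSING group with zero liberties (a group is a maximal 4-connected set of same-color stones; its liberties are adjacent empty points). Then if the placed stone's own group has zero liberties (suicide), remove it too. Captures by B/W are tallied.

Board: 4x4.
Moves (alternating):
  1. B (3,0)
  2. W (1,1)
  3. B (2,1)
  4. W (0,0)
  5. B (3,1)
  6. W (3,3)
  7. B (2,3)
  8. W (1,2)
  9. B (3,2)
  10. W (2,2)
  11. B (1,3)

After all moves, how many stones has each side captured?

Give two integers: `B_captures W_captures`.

Move 1: B@(3,0) -> caps B=0 W=0
Move 2: W@(1,1) -> caps B=0 W=0
Move 3: B@(2,1) -> caps B=0 W=0
Move 4: W@(0,0) -> caps B=0 W=0
Move 5: B@(3,1) -> caps B=0 W=0
Move 6: W@(3,3) -> caps B=0 W=0
Move 7: B@(2,3) -> caps B=0 W=0
Move 8: W@(1,2) -> caps B=0 W=0
Move 9: B@(3,2) -> caps B=1 W=0
Move 10: W@(2,2) -> caps B=1 W=0
Move 11: B@(1,3) -> caps B=1 W=0

Answer: 1 0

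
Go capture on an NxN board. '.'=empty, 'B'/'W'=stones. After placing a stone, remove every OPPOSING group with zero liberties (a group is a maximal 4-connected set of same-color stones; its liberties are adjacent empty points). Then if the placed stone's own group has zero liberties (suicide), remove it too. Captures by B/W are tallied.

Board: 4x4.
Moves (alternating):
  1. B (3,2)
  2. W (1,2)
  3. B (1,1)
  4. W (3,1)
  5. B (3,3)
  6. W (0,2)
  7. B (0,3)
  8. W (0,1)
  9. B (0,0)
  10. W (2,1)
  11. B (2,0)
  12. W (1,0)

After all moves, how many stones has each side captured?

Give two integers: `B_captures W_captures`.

Answer: 0 2

Derivation:
Move 1: B@(3,2) -> caps B=0 W=0
Move 2: W@(1,2) -> caps B=0 W=0
Move 3: B@(1,1) -> caps B=0 W=0
Move 4: W@(3,1) -> caps B=0 W=0
Move 5: B@(3,3) -> caps B=0 W=0
Move 6: W@(0,2) -> caps B=0 W=0
Move 7: B@(0,3) -> caps B=0 W=0
Move 8: W@(0,1) -> caps B=0 W=0
Move 9: B@(0,0) -> caps B=0 W=0
Move 10: W@(2,1) -> caps B=0 W=0
Move 11: B@(2,0) -> caps B=0 W=0
Move 12: W@(1,0) -> caps B=0 W=2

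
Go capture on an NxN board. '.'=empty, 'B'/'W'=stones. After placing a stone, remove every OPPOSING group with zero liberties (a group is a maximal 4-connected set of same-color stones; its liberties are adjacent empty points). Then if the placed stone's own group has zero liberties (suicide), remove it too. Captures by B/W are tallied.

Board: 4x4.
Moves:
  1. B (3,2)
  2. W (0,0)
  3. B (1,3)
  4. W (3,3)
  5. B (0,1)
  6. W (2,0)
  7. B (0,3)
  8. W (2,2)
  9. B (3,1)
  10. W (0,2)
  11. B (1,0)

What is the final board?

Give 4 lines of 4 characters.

Move 1: B@(3,2) -> caps B=0 W=0
Move 2: W@(0,0) -> caps B=0 W=0
Move 3: B@(1,3) -> caps B=0 W=0
Move 4: W@(3,3) -> caps B=0 W=0
Move 5: B@(0,1) -> caps B=0 W=0
Move 6: W@(2,0) -> caps B=0 W=0
Move 7: B@(0,3) -> caps B=0 W=0
Move 8: W@(2,2) -> caps B=0 W=0
Move 9: B@(3,1) -> caps B=0 W=0
Move 10: W@(0,2) -> caps B=0 W=0
Move 11: B@(1,0) -> caps B=1 W=0

Answer: .BWB
B..B
W.W.
.BBW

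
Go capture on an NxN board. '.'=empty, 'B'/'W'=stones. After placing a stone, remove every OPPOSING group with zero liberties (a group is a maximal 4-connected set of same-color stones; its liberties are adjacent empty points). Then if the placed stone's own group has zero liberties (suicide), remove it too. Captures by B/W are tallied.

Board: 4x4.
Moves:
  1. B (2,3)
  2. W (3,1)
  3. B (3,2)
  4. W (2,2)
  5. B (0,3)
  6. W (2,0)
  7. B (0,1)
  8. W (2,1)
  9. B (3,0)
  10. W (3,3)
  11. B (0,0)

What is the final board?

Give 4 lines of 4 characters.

Move 1: B@(2,3) -> caps B=0 W=0
Move 2: W@(3,1) -> caps B=0 W=0
Move 3: B@(3,2) -> caps B=0 W=0
Move 4: W@(2,2) -> caps B=0 W=0
Move 5: B@(0,3) -> caps B=0 W=0
Move 6: W@(2,0) -> caps B=0 W=0
Move 7: B@(0,1) -> caps B=0 W=0
Move 8: W@(2,1) -> caps B=0 W=0
Move 9: B@(3,0) -> caps B=0 W=0
Move 10: W@(3,3) -> caps B=0 W=1
Move 11: B@(0,0) -> caps B=0 W=1

Answer: BB.B
....
WWWB
.W.W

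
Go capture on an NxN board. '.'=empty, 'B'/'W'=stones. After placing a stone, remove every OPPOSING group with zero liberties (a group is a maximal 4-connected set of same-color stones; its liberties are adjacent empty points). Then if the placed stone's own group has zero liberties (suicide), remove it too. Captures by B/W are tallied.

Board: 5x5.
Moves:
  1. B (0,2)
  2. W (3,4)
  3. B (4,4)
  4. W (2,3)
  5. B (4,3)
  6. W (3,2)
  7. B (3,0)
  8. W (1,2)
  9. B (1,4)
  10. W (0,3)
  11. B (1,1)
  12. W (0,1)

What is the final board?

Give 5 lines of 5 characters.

Answer: .W.W.
.BW.B
...W.
B.W.W
...BB

Derivation:
Move 1: B@(0,2) -> caps B=0 W=0
Move 2: W@(3,4) -> caps B=0 W=0
Move 3: B@(4,4) -> caps B=0 W=0
Move 4: W@(2,3) -> caps B=0 W=0
Move 5: B@(4,3) -> caps B=0 W=0
Move 6: W@(3,2) -> caps B=0 W=0
Move 7: B@(3,0) -> caps B=0 W=0
Move 8: W@(1,2) -> caps B=0 W=0
Move 9: B@(1,4) -> caps B=0 W=0
Move 10: W@(0,3) -> caps B=0 W=0
Move 11: B@(1,1) -> caps B=0 W=0
Move 12: W@(0,1) -> caps B=0 W=1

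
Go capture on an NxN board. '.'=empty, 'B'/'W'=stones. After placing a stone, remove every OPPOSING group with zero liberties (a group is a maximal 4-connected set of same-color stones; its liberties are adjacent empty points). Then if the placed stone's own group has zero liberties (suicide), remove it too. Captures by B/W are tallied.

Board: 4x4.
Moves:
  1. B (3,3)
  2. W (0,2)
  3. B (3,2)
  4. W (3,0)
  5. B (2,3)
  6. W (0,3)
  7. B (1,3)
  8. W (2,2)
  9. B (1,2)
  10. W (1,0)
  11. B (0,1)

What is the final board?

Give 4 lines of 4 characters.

Answer: .B..
W.BB
..WB
W.BB

Derivation:
Move 1: B@(3,3) -> caps B=0 W=0
Move 2: W@(0,2) -> caps B=0 W=0
Move 3: B@(3,2) -> caps B=0 W=0
Move 4: W@(3,0) -> caps B=0 W=0
Move 5: B@(2,3) -> caps B=0 W=0
Move 6: W@(0,3) -> caps B=0 W=0
Move 7: B@(1,3) -> caps B=0 W=0
Move 8: W@(2,2) -> caps B=0 W=0
Move 9: B@(1,2) -> caps B=0 W=0
Move 10: W@(1,0) -> caps B=0 W=0
Move 11: B@(0,1) -> caps B=2 W=0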